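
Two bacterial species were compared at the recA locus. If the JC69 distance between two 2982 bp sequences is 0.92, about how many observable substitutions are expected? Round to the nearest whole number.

Invert JC69: p = (3/4)(1 − e^(−4d/3)) = 0.75 × (1 − e^(-1.226667)) = 0.75 × (1 − 0.293268) = 0.530049.
Expected differing sites = pL ≈ 0.530049 × 2982 = 1580.606118 ≈ 1581.

1581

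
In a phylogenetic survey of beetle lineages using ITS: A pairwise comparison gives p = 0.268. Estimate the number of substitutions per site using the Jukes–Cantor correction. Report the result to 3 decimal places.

0.332

d = −(3/4) ln(1 − 4p/3) = −0.75 ln(1 − 0.357333) = −0.75 ln(0.642667)
  = −0.75 × (-0.442129) = 0.331597 substitutions/site.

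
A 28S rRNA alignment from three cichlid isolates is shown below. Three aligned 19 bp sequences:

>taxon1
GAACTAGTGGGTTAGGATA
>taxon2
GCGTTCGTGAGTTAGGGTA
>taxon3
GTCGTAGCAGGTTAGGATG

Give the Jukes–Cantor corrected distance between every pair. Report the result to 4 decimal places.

d(taxon1,taxon2) = 0.4099, d(taxon1,taxon3) = 0.4099, d(taxon2,taxon3) = 0.7489

taxon1–taxon2: 6/19 sites differ → p ≈ 0.315789, d = −0.75 ln(1 − 0.421052) = 0.409907 ≈ 0.4099.
taxon1–taxon3: 6/19 sites differ → p ≈ 0.315789, d = −0.75 ln(1 − 0.421052) = 0.409907 ≈ 0.4099.
taxon2–taxon3: 9/19 sites differ → p ≈ 0.473684, d = −0.75 ln(1 − 0.631579) = 0.748897 ≈ 0.7489.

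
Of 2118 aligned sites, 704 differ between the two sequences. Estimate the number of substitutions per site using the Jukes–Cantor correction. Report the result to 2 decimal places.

p = 704/2118 ≈ 0.332389.
d = −(3/4) ln(1 − 4p/3) = −0.75 ln(1 − 0.443185) = −0.75 ln(0.556815)
  = −0.75 × (-0.585522) = 0.439142 substitutions/site.

0.44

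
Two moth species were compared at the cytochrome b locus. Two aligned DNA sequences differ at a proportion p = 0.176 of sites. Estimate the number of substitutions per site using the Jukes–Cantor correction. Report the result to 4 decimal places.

d = −(3/4) ln(1 − 4p/3) = −0.75 ln(1 − 0.234667) = −0.75 ln(0.765333)
  = −0.75 × (-0.267444) = 0.200583 substitutions/site.

0.2006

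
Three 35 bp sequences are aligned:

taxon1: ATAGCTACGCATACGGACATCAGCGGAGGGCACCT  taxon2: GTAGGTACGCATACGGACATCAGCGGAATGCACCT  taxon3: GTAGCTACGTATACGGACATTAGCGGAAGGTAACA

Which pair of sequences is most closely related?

taxon1 and taxon2

taxon1–taxon2: 4/35 differ, p = 0.114, d = 0.124.
taxon1–taxon3: 7/35 differ, p = 0.200, d = 0.233.
taxon2–taxon3: 7/35 differ, p = 0.200, d = 0.233.
The smallest distance is between taxon1 and taxon2.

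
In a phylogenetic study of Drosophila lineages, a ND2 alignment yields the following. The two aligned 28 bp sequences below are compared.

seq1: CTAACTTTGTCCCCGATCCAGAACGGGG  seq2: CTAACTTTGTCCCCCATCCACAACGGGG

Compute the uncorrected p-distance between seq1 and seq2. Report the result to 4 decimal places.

The sequences differ at 2 of 28 positions (sites 15, 21).
p = 2/28 = 0.071428… ≈ 0.0714 (to 4 d.p.).

0.0714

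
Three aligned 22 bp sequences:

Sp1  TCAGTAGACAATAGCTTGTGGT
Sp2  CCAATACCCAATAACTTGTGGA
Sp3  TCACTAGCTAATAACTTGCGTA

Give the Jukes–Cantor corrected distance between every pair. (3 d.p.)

Sp1–Sp2: 6/22 sites differ → p ≈ 0.272727, d = −0.75 ln(1 − 0.363636) = 0.338988 ≈ 0.339.
Sp1–Sp3: 7/22 sites differ → p ≈ 0.318182, d = −0.75 ln(1 − 0.424243) = 0.414052 ≈ 0.414.
Sp2–Sp3: 6/22 sites differ → p ≈ 0.272727, d = −0.75 ln(1 − 0.363636) = 0.338988 ≈ 0.339.

d(Sp1,Sp2) = 0.339, d(Sp1,Sp3) = 0.414, d(Sp2,Sp3) = 0.339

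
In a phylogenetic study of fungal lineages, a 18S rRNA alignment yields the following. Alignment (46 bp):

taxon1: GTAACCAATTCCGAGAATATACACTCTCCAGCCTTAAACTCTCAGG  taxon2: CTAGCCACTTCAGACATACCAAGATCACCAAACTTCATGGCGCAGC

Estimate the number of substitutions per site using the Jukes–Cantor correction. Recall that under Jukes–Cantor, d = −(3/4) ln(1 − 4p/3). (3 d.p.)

The sequences differ at 21 of 46 sites, so p = 21/46 ≈ 0.456522.
d = −(3/4) ln(1 − 4p/3) = −0.75 ln(1 − 0.608696) = −0.75 ln(0.391304)
  = −0.75 × (-0.938271) = 0.703703 substitutions/site.

0.704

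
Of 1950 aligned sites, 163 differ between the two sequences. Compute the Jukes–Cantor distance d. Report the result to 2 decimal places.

0.09

p = 163/1950 ≈ 0.08359.
d = −(3/4) ln(1 − 4p/3) = −0.75 ln(1 − 0.111453) = −0.75 ln(0.888547)
  = −0.75 × (-0.118168) = 0.088626 substitutions/site.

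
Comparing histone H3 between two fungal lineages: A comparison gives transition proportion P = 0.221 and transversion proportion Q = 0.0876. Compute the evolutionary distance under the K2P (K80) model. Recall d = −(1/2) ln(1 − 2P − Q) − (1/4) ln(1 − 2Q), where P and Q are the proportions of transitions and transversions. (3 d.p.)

Under the Kimura two-parameter model, d = −½ ln(1 − 2P − Q) − ¼ ln(1 − 2Q).
1 − 2P − Q = 0.4704, giving −½ ln(0.4704) = 0.377086.
1 − 2Q = 0.8248, giving −¼ ln(0.8248) = 0.048154.
d = 0.377086 + 0.048154 = 0.425240.

0.425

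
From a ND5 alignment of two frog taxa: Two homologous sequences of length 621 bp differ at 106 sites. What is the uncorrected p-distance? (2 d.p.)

0.17

p = 106/621 = 0.170692… ≈ 0.17 (to 2 d.p.).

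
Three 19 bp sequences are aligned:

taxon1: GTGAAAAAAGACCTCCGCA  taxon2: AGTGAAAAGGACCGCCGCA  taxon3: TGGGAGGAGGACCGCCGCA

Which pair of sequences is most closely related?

taxon2 and taxon3

taxon1–taxon2: 6/19 differ, p = 0.316, d = 0.410.
taxon1–taxon3: 7/19 differ, p = 0.368, d = 0.507.
taxon2–taxon3: 4/19 differ, p = 0.211, d = 0.247.
The smallest distance is between taxon2 and taxon3.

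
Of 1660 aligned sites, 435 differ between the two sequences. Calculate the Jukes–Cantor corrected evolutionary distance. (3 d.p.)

p = 435/1660 ≈ 0.262048.
d = −(3/4) ln(1 − 4p/3) = −0.75 ln(1 − 0.349397) = −0.75 ln(0.650603)
  = −0.75 × (-0.429856) = 0.322392 substitutions/site.

0.322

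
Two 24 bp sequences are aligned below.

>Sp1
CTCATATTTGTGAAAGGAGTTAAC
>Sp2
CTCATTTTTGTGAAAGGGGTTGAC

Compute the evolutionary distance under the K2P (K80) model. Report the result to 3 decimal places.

0.139

Of 24 sites, 2 differences are transitions and 1 are transversions, so P = 2/24 ≈ 0.083333 and Q = 1/24 ≈ 0.041667.
Under the Kimura two-parameter model, d = −½ ln(1 − 2P − Q) − ¼ ln(1 − 2Q).
1 − 2P − Q = 0.791667, giving −½ ln(0.791667) = 0.116807.
1 − 2Q = 0.916666, giving −¼ ln(0.916666) = 0.021753.
d = 0.116807 + 0.021753 = 0.138560.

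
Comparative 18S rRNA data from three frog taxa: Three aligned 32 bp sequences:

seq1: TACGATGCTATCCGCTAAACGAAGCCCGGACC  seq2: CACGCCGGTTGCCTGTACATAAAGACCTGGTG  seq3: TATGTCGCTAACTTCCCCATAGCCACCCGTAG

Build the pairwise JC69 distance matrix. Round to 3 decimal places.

seq1–seq2: 16/32 sites differ → p = 0.5, d = −0.75 ln(1 − 0.666667) = 0.823960 ≈ 0.824.
seq1–seq3: 19/32 sites differ → p = 0.59375, d = −0.75 ln(1 − 0.791667) = 1.176463 ≈ 1.176.
seq2–seq3: 16/32 sites differ → p = 0.5, d = −0.75 ln(1 − 0.666667) = 0.823960 ≈ 0.824.

d(seq1,seq2) = 0.824, d(seq1,seq3) = 1.176, d(seq2,seq3) = 0.824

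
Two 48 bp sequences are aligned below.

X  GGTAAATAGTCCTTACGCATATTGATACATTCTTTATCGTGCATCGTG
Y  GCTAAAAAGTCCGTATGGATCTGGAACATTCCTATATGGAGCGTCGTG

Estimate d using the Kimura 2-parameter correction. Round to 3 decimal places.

0.447

Of 48 sites, 3 differences are transitions and 13 are transversions, so P = 3/48 = 0.0625 and Q = 13/48 ≈ 0.270833.
Under the Kimura two-parameter model, d = −½ ln(1 − 2P − Q) − ¼ ln(1 − 2Q).
1 − 2P − Q = 0.604167, giving −½ ln(0.604167) = 0.251952.
1 − 2Q = 0.458334, giving −¼ ln(0.458334) = 0.195039.
d = 0.251952 + 0.195039 = 0.446991.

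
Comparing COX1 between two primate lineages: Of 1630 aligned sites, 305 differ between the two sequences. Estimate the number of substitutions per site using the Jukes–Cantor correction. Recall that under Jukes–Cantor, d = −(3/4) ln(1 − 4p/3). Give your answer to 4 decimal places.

0.2153

p = 305/1630 ≈ 0.187117.
d = −(3/4) ln(1 − 4p/3) = −0.75 ln(1 − 0.249489) = −0.75 ln(0.750511)
  = −0.75 × (-0.287001) = 0.215251 substitutions/site.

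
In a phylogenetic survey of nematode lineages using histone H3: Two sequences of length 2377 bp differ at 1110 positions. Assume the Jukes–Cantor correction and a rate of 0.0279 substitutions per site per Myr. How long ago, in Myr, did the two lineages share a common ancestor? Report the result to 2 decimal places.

p = 1110/2377 ≈ 0.466975.
d = −(3/4) ln(1 − 4p/3) = −0.75 ln(1 − 0.622633) = −0.75 ln(0.377367)
  = −0.75 × (-0.974537) = 0.730903 substitutions/site.
Under a molecular clock d = 2μt, so t = d/(2μ) = 0.730903 / (2 × 0.0279) = 13.10 Myr.

13.10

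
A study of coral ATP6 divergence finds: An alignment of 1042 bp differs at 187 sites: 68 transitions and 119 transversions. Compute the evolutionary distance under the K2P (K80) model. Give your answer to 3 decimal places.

0.205

P = 68/1042 ≈ 0.065259 and Q = 119/1042 ≈ 0.114203.
Under the Kimura two-parameter model, d = −½ ln(1 − 2P − Q) − ¼ ln(1 − 2Q).
1 − 2P − Q = 0.755279, giving −½ ln(0.755279) = 0.140334.
1 − 2Q = 0.771594, giving −¼ ln(0.771594) = 0.064824.
d = 0.140334 + 0.064824 = 0.205158.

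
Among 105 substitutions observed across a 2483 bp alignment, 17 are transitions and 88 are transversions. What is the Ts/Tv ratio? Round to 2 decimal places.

0.19

R = 17/88 = 0.193181… ≈ 0.19 (to 2 d.p.).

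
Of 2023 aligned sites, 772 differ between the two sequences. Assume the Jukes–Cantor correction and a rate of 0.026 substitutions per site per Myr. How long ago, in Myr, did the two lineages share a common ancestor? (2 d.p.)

p = 772/2023 ≈ 0.381611.
d = −(3/4) ln(1 − 4p/3) = −0.75 ln(1 − 0.508815) = −0.75 ln(0.491185)
  = −0.75 × (-0.710934) = 0.533201 substitutions/site.
Under a molecular clock d = 2μt, so t = d/(2μ) = 0.533201 / (2 × 0.026) = 10.25 Myr.

10.25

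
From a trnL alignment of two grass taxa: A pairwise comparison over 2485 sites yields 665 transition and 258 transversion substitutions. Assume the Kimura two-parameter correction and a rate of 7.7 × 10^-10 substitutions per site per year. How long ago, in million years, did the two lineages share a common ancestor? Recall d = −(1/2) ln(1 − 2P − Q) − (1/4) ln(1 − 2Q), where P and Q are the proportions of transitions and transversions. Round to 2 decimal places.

P = 665/2485 ≈ 0.267606 and Q = 258/2485 ≈ 0.103823.
Under the Kimura two-parameter model, d = −½ ln(1 − 2P − Q) − ¼ ln(1 − 2Q).
1 − 2P − Q = 0.360965, giving −½ ln(0.360965) = 0.509487.
1 − 2Q = 0.792354, giving −¼ ln(0.792354) = 0.058187.
d = 0.509487 + 0.058187 = 0.567674.
Under a molecular clock d = 2μt, so t = d/(2μ) = 0.567674 / (2 × 7.7 × 10^-10) = 368.62 million years.

368.62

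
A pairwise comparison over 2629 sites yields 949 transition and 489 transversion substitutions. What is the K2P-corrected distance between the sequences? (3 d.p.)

P = 949/2629 ≈ 0.360974 and Q = 489/2629 ≈ 0.186002.
Under the Kimura two-parameter model, d = −½ ln(1 − 2P − Q) − ¼ ln(1 − 2Q).
1 − 2P − Q = 0.09205, giving −½ ln(0.09205) = 1.192712.
1 − 2Q = 0.627996, giving −¼ ln(0.627996) = 0.116305.
d = 1.192712 + 0.116305 = 1.309017.

1.309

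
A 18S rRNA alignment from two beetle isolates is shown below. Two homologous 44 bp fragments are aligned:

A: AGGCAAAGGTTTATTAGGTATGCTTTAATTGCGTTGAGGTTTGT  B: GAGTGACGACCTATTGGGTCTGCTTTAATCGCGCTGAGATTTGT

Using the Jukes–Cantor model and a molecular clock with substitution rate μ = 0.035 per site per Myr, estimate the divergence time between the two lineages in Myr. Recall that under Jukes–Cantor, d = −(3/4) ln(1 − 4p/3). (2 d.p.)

The sequences differ at 13 of 44 sites, so p = 13/44 ≈ 0.295455.
d = −(3/4) ln(1 − 4p/3) = −0.75 ln(1 − 0.39394) = −0.75 ln(0.60606)
  = −0.75 × (-0.500776) = 0.375582 substitutions/site.
Under a molecular clock d = 2μt, so t = d/(2μ) = 0.375582 / (2 × 0.035) = 5.37 Myr.

5.37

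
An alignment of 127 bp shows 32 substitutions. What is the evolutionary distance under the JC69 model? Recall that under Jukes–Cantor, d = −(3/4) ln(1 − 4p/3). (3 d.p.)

p = 32/127 ≈ 0.251969.
d = −(3/4) ln(1 − 4p/3) = −0.75 ln(1 − 0.335959) = −0.75 ln(0.664041)
  = −0.75 × (-0.409411) = 0.307058 substitutions/site.

0.307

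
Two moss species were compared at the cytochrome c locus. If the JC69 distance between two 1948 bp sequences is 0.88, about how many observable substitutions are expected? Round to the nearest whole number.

Invert JC69: p = (3/4)(1 − e^(−4d/3)) = 0.75 × (1 − e^(-1.173333)) = 0.75 × (1 − 0.309334) = 0.518000.
Expected differing sites = pL ≈ 0.518000 × 1948 = 1009.064 ≈ 1009.

1009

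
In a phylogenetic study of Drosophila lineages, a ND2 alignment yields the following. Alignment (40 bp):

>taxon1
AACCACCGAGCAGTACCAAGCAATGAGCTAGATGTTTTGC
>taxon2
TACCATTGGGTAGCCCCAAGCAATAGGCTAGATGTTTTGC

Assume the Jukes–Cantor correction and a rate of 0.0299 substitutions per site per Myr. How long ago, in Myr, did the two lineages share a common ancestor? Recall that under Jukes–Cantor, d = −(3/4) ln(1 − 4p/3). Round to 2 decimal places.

4.47

The sequences differ at 9 of 40 sites (1, 6, 7, 9, 11, 14, 15, 25, 26), so p = 9/40 = 0.225.
d = −(3/4) ln(1 − 4p/3) = −0.75 ln(1 − 0.3) = −0.75 ln(0.7)
  = −0.75 × (-0.356675) = 0.267506 substitutions/site.
Under a molecular clock d = 2μt, so t = d/(2μ) = 0.267506 / (2 × 0.0299) = 4.47 Myr.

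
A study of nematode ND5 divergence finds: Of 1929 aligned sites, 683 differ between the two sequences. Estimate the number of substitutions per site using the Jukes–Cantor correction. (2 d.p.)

p = 683/1929 ≈ 0.354069.
d = −(3/4) ln(1 − 4p/3) = −0.75 ln(1 − 0.472092) = −0.75 ln(0.527908)
  = −0.75 × (-0.638833) = 0.479125 substitutions/site.

0.48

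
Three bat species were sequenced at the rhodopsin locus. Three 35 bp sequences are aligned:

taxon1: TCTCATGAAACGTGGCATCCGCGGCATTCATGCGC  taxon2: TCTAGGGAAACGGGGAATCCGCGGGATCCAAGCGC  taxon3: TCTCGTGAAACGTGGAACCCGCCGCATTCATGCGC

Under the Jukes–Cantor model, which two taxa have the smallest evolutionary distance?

taxon1 and taxon3

taxon1–taxon2: 8/35 differ, p = 0.229, d = 0.273.
taxon1–taxon3: 4/35 differ, p = 0.114, d = 0.124.
taxon2–taxon3: 8/35 differ, p = 0.229, d = 0.273.
The smallest distance is between taxon1 and taxon3.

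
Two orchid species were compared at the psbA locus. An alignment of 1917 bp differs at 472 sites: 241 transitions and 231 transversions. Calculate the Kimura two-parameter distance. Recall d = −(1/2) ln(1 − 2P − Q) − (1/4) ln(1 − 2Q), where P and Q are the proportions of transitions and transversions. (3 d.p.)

P = 241/1917 ≈ 0.125717 and Q = 231/1917 ≈ 0.120501.
Under the Kimura two-parameter model, d = −½ ln(1 − 2P − Q) − ¼ ln(1 − 2Q).
1 − 2P − Q = 0.628065, giving −½ ln(0.628065) = 0.232556.
1 − 2Q = 0.758998, giving −¼ ln(0.758998) = 0.068939.
d = 0.232556 + 0.068939 = 0.301495.

0.301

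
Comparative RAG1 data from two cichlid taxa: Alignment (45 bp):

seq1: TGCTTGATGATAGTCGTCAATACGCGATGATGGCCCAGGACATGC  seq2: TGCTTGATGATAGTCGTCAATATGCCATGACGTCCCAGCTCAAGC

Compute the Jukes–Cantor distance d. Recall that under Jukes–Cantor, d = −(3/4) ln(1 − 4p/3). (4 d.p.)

0.1743

The sequences differ at 7 of 45 sites (23, 26, 31, 33, 39, 40, 43), so p = 7/45 ≈ 0.155556.
d = −(3/4) ln(1 − 4p/3) = −0.75 ln(1 − 0.207408) = −0.75 ln(0.792592)
  = −0.75 × (-0.232447) = 0.174335 substitutions/site.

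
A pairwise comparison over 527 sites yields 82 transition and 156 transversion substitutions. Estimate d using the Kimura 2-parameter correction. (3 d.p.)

P = 82/527 ≈ 0.155598 and Q = 156/527 ≈ 0.296015.
Under the Kimura two-parameter model, d = −½ ln(1 − 2P − Q) − ¼ ln(1 − 2Q).
1 − 2P − Q = 0.392789, giving −½ ln(0.392789) = 0.467241.
1 − 2Q = 0.40797, giving −¼ ln(0.40797) = 0.224140.
d = 0.467241 + 0.224140 = 0.691381.

0.691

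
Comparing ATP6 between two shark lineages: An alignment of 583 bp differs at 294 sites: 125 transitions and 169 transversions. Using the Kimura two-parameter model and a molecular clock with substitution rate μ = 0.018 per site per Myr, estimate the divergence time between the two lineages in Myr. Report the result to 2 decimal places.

P = 125/583 ≈ 0.214408 and Q = 169/583 ≈ 0.28988.
Under the Kimura two-parameter model, d = −½ ln(1 − 2P − Q) − ¼ ln(1 − 2Q).
1 − 2P − Q = 0.281304, giving −½ ln(0.281304) = 0.634160.
1 − 2Q = 0.42024, giving −¼ ln(0.42024) = 0.216732.
d = 0.634160 + 0.216732 = 0.850892.
Under a molecular clock d = 2μt, so t = d/(2μ) = 0.850892 / (2 × 0.018) = 23.64 Myr.

23.64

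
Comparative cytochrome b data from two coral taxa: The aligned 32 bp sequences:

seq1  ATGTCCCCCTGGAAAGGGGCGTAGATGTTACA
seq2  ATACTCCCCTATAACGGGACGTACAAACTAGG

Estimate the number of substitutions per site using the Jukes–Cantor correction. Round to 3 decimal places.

The sequences differ at 13 of 32 sites, so p = 13/32 = 0.40625.
d = −(3/4) ln(1 − 4p/3) = −0.75 ln(1 − 0.541667) = −0.75 ln(0.458333)
  = −0.75 × (-0.780159) = 0.585119 substitutions/site.

0.585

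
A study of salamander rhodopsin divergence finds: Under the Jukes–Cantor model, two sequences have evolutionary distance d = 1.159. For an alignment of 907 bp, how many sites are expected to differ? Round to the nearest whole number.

Invert JC69: p = (3/4)(1 − e^(−4d/3)) = 0.75 × (1 − e^(-1.545333)) = 0.75 × (1 − 0.213241) = 0.590069.
Expected differing sites = pL ≈ 0.590069 × 907 = 535.192583 ≈ 535.

535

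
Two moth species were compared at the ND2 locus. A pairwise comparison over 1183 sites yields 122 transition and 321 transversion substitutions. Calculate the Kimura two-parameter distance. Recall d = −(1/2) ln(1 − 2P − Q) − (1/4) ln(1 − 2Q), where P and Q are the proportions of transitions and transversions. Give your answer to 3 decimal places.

0.520

P = 122/1183 ≈ 0.103128 and Q = 321/1183 ≈ 0.271344.
Under the Kimura two-parameter model, d = −½ ln(1 − 2P − Q) − ¼ ln(1 − 2Q).
1 − 2P − Q = 0.5224, giving −½ ln(0.5224) = 0.324661.
1 − 2Q = 0.457312, giving −¼ ln(0.457312) = 0.195597.
d = 0.324661 + 0.195597 = 0.520258.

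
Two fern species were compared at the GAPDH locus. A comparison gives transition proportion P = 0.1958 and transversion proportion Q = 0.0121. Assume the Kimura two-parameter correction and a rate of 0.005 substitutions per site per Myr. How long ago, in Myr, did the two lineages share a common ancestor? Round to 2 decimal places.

26.46

Under the Kimura two-parameter model, d = −½ ln(1 − 2P − Q) − ¼ ln(1 − 2Q).
1 − 2P − Q = 0.5963, giving −½ ln(0.5963) = 0.258506.
1 − 2Q = 0.9758, giving −¼ ln(0.9758) = 0.006124.
d = 0.258506 + 0.006124 = 0.264630.
Under a molecular clock d = 2μt, so t = d/(2μ) = 0.264630 / (2 × 0.005) = 26.46 Myr.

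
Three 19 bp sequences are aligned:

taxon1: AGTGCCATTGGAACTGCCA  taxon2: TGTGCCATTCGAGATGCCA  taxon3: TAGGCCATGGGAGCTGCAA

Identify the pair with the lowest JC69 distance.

taxon1–taxon2: 4/19 differ, p = 0.211, d = 0.247.
taxon1–taxon3: 6/19 differ, p = 0.316, d = 0.410.
taxon2–taxon3: 6/19 differ, p = 0.316, d = 0.410.
The smallest distance is between taxon1 and taxon2.

taxon1 and taxon2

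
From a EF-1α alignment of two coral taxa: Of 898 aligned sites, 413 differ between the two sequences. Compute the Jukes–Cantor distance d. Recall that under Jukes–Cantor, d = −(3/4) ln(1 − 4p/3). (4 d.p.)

0.7124

p = 413/898 ≈ 0.459911.
d = −(3/4) ln(1 − 4p/3) = −0.75 ln(1 − 0.613215) = −0.75 ln(0.386785)
  = −0.75 × (-0.949886) = 0.712415 substitutions/site.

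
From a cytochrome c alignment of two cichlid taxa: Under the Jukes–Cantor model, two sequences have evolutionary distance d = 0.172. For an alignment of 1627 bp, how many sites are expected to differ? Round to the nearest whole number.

250

Invert JC69: p = (3/4)(1 − e^(−4d/3)) = 0.75 × (1 − e^(-0.229333)) = 0.75 × (1 − 0.795064) = 0.153702.
Expected differing sites = pL ≈ 0.153702 × 1627 = 250.073154 ≈ 250.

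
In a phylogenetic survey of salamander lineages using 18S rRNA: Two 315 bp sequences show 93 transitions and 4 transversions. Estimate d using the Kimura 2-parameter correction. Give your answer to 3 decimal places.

0.469

P = 93/315 ≈ 0.295238 and Q = 4/315 ≈ 0.012698.
Under the Kimura two-parameter model, d = −½ ln(1 − 2P − Q) − ¼ ln(1 − 2Q).
1 − 2P − Q = 0.396826, giving −½ ln(0.396826) = 0.462129.
1 − 2Q = 0.974604, giving −¼ ln(0.974604) = 0.006431.
d = 0.462129 + 0.006431 = 0.468560.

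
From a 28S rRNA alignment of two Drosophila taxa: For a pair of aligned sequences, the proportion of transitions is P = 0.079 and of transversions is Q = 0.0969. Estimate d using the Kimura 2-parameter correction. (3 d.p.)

0.201

Under the Kimura two-parameter model, d = −½ ln(1 − 2P − Q) − ¼ ln(1 − 2Q).
1 − 2P − Q = 0.7451, giving −½ ln(0.7451) = 0.147118.
1 − 2Q = 0.8062, giving −¼ ln(0.8062) = 0.053856.
d = 0.147118 + 0.053856 = 0.200974.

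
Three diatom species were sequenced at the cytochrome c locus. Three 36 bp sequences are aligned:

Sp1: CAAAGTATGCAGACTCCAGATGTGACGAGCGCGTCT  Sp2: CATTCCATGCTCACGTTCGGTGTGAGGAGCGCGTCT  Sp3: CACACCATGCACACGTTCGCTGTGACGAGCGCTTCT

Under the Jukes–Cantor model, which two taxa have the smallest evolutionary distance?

Sp1–Sp2: 12/36 differ, p = 0.333, d = 0.441.
Sp1–Sp3: 10/36 differ, p = 0.278, d = 0.347.
Sp2–Sp3: 6/36 differ, p = 0.167, d = 0.188.
The smallest distance is between Sp2 and Sp3.

Sp2 and Sp3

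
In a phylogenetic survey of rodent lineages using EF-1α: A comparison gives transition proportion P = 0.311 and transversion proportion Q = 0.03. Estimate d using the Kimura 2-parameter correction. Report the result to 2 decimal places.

0.54

Under the Kimura two-parameter model, d = −½ ln(1 − 2P − Q) − ¼ ln(1 − 2Q).
1 − 2P − Q = 0.348, giving −½ ln(0.348) = 0.527776.
1 − 2Q = 0.94, giving −¼ ln(0.94) = 0.015469.
d = 0.527776 + 0.015469 = 0.543245.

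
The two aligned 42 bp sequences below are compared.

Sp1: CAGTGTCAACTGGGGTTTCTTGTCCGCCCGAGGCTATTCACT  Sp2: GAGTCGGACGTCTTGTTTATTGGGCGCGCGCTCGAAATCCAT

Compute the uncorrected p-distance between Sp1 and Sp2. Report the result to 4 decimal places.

The sequences differ at 21 of 42 positions.
p = 21/42 = 0.5000.

0.5000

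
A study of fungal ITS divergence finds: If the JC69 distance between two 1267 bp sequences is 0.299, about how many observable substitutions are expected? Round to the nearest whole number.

312

Invert JC69: p = (3/4)(1 − e^(−4d/3)) = 0.75 × (1 − e^(-0.398667)) = 0.75 × (1 − 0.671214) = 0.246590.
Expected differing sites = pL ≈ 0.246590 × 1267 = 312.42953 ≈ 312.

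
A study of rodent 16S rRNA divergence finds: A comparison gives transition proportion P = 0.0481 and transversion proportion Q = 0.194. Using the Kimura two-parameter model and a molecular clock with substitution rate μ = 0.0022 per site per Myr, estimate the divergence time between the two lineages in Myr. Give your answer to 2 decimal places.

Under the Kimura two-parameter model, d = −½ ln(1 − 2P − Q) − ¼ ln(1 − 2Q).
1 − 2P − Q = 0.7098, giving −½ ln(0.7098) = 0.171386.
1 − 2Q = 0.612, giving −¼ ln(0.612) = 0.122756.
d = 0.171386 + 0.122756 = 0.294142.
Under a molecular clock d = 2μt, so t = d/(2μ) = 0.294142 / (2 × 0.0022) = 66.85 Myr.

66.85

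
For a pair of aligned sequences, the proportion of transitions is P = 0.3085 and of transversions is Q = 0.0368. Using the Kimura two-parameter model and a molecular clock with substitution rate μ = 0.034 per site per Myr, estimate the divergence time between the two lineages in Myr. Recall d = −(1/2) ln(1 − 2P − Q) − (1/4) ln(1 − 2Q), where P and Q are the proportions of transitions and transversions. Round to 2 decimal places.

Under the Kimura two-parameter model, d = −½ ln(1 − 2P − Q) − ¼ ln(1 − 2Q).
1 − 2P − Q = 0.3462, giving −½ ln(0.3462) = 0.530369.
1 − 2Q = 0.9264, giving −¼ ln(0.9264) = 0.019112.
d = 0.530369 + 0.019112 = 0.549481.
Under a molecular clock d = 2μt, so t = d/(2μ) = 0.549481 / (2 × 0.034) = 8.08 Myr.

8.08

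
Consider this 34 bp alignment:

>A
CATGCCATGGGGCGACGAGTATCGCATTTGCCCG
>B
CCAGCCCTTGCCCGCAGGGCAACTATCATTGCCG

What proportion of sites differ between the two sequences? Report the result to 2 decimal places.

0.53

The sequences differ at 18 of 34 positions.
p = 18/34 = 0.529411… ≈ 0.53 (to 2 d.p.).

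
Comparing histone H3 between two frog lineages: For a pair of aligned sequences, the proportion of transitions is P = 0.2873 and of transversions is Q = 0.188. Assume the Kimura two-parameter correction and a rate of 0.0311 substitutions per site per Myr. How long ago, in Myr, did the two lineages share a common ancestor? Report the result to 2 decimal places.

13.46

Under the Kimura two-parameter model, d = −½ ln(1 − 2P − Q) − ¼ ln(1 − 2Q).
1 − 2P − Q = 0.2374, giving −½ ln(0.2374) = 0.719004.
1 − 2Q = 0.624, giving −¼ ln(0.624) = 0.117901.
d = 0.719004 + 0.117901 = 0.836905.
Under a molecular clock d = 2μt, so t = d/(2μ) = 0.836905 / (2 × 0.0311) = 13.46 Myr.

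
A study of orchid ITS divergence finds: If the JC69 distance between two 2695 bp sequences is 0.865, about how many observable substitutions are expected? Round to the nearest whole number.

1383

Invert JC69: p = (3/4)(1 − e^(−4d/3)) = 0.75 × (1 − e^(-1.153333)) = 0.75 × (1 − 0.315583) = 0.513313.
Expected differing sites = pL ≈ 0.513313 × 2695 = 1383.378535 ≈ 1383.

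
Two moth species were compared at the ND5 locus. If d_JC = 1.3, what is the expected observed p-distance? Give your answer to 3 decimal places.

0.617

p = (3/4)(1 − e^(−4d/3)) = 0.75 × (1 − e^(-1.733333)) = 0.75 × (1 − 0.176695) = 0.617479.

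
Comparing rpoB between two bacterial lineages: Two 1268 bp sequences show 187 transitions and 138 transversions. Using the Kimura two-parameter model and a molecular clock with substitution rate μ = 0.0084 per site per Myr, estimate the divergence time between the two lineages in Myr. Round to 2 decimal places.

P = 187/1268 ≈ 0.147476 and Q = 138/1268 ≈ 0.108833.
Under the Kimura two-parameter model, d = −½ ln(1 − 2P − Q) − ¼ ln(1 − 2Q).
1 − 2P − Q = 0.596215, giving −½ ln(0.596215) = 0.258577.
1 − 2Q = 0.782334, giving −¼ ln(0.782334) = 0.061368.
d = 0.258577 + 0.061368 = 0.319945.
Under a molecular clock d = 2μt, so t = d/(2μ) = 0.319945 / (2 × 0.0084) = 19.04 Myr.

19.04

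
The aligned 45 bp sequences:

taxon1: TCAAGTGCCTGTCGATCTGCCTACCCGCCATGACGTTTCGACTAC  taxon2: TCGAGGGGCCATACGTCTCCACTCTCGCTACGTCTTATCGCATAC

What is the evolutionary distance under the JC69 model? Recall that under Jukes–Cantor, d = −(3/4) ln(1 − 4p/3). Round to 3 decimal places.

0.673

The sequences differ at 20 of 45 sites, so p = 20/45 ≈ 0.444444.
d = −(3/4) ln(1 − 4p/3) = −0.75 ln(1 − 0.592592) = −0.75 ln(0.407408)
  = −0.75 × (-0.897940) = 0.673455 substitutions/site.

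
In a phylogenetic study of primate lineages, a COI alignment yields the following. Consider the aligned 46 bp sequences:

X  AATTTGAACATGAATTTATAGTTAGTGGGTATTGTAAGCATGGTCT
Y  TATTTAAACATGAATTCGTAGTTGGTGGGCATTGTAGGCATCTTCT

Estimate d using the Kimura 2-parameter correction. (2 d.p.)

0.23

Of 46 sites, 6 differences are transitions and 3 are transversions, so P = 6/46 ≈ 0.130435 and Q = 3/46 ≈ 0.065217.
Under the Kimura two-parameter model, d = −½ ln(1 − 2P − Q) − ¼ ln(1 − 2Q).
1 − 2P − Q = 0.673913, giving −½ ln(0.673913) = 0.197327.
1 − 2Q = 0.869566, giving −¼ ln(0.869566) = 0.034940.
d = 0.197327 + 0.034940 = 0.232267.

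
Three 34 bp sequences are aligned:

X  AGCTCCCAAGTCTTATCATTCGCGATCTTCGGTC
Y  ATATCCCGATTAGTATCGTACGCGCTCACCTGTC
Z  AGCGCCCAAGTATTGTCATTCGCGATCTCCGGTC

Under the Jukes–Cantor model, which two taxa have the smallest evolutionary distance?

X–Y: 12/34 differ, p = 0.353, d = 0.477.
X–Z: 4/34 differ, p = 0.118, d = 0.128.
Y–Z: 12/34 differ, p = 0.353, d = 0.477.
The smallest distance is between X and Z.

X and Z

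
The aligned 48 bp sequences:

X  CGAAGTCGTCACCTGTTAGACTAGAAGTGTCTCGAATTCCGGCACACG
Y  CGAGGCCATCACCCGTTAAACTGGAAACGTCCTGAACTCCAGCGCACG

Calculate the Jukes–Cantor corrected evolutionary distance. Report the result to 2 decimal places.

The sequences differ at 13 of 48 sites, so p = 13/48 ≈ 0.270833.
d = −(3/4) ln(1 − 4p/3) = −0.75 ln(1 − 0.361111) = −0.75 ln(0.638889)
  = −0.75 × (-0.448025) = 0.336019 substitutions/site.

0.34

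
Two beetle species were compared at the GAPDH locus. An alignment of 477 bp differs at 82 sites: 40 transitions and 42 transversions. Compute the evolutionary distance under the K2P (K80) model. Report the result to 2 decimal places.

P = 40/477 ≈ 0.083857 and Q = 42/477 ≈ 0.08805.
Under the Kimura two-parameter model, d = −½ ln(1 − 2P − Q) − ¼ ln(1 − 2Q).
1 − 2P − Q = 0.744236, giving −½ ln(0.744236) = 0.147699.
1 − 2Q = 0.8239, giving −¼ ln(0.8239) = 0.048427.
d = 0.147699 + 0.048427 = 0.196126.

0.20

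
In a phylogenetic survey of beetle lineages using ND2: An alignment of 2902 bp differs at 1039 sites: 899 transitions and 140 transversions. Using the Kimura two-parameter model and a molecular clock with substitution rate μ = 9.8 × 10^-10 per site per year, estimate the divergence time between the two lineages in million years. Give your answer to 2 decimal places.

294.08

P = 899/2902 ≈ 0.309786 and Q = 140/2902 ≈ 0.048243.
Under the Kimura two-parameter model, d = −½ ln(1 − 2P − Q) − ¼ ln(1 − 2Q).
1 − 2P − Q = 0.332185, giving −½ ln(0.332185) = 0.551032.
1 − 2Q = 0.903514, giving −¼ ln(0.903514) = 0.025366.
d = 0.551032 + 0.025366 = 0.576398.
Under a molecular clock d = 2μt, so t = d/(2μ) = 0.576398 / (2 × 9.8 × 10^-10) = 294.08 million years.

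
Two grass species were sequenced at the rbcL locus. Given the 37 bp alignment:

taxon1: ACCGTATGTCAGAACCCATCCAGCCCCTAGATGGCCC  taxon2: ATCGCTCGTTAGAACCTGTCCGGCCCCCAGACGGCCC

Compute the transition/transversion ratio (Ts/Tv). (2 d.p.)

9.00

Transitions are A↔G and C↔T; transversions are all other mismatches.
Transitions: 9. Transversions: 1.
R = 9/1 = 9.00.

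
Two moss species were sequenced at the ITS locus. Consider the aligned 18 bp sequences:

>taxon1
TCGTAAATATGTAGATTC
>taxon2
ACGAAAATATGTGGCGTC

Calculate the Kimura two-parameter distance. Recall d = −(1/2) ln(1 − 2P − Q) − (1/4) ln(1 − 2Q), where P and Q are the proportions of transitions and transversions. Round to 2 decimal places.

0.35

Of 18 sites, 1 differences are transitions and 4 are transversions, so P = 1/18 ≈ 0.055556 and Q = 4/18 ≈ 0.222222.
Under the Kimura two-parameter model, d = −½ ln(1 − 2P − Q) − ¼ ln(1 − 2Q).
1 − 2P − Q = 0.666666, giving −½ ln(0.666666) = 0.202733.
1 − 2Q = 0.555556, giving −¼ ln(0.555556) = 0.146946.
d = 0.202733 + 0.146946 = 0.349679.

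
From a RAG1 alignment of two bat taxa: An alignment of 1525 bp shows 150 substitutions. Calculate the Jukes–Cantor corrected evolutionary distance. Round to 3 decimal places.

p = 150/1525 ≈ 0.098361.
d = −(3/4) ln(1 − 4p/3) = −0.75 ln(1 − 0.131148) = −0.75 ln(0.868852)
  = −0.75 × (-0.140582) = 0.105437 substitutions/site.

0.105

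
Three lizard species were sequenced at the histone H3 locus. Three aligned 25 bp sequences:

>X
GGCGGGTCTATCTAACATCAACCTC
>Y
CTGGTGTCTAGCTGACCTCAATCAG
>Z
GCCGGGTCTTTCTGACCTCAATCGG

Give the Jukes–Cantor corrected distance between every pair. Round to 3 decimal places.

X–Y: 10/25 sites differ → p = 0.4, d = −0.75 ln(1 − 0.533333) = 0.571605 ≈ 0.572.
X–Z: 7/25 sites differ → p = 0.28, d = −0.75 ln(1 − 0.373333) = 0.350505 ≈ 0.351.
Y–Z: 7/25 sites differ → p = 0.28, d = −0.75 ln(1 − 0.373333) = 0.350505 ≈ 0.351.

d(X,Y) = 0.572, d(X,Z) = 0.351, d(Y,Z) = 0.351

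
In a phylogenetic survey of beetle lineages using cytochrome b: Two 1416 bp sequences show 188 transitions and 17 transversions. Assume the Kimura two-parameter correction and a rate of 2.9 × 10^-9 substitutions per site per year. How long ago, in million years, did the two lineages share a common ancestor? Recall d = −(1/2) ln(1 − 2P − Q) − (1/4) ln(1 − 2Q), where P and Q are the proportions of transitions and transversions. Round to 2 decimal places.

29.07

P = 188/1416 ≈ 0.132768 and Q = 17/1416 ≈ 0.012006.
Under the Kimura two-parameter model, d = −½ ln(1 − 2P − Q) − ¼ ln(1 − 2Q).
1 − 2P − Q = 0.722458, giving −½ ln(0.722458) = 0.162548.
1 − 2Q = 0.975988, giving −¼ ln(0.975988) = 0.006076.
d = 0.162548 + 0.006076 = 0.168624.
Under a molecular clock d = 2μt, so t = d/(2μ) = 0.168624 / (2 × 2.9 × 10^-9) = 29.07 million years.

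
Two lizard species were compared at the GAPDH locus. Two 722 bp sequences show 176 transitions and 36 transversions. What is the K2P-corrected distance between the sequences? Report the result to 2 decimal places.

0.41

P = 176/722 ≈ 0.243767 and Q = 36/722 ≈ 0.049861.
Under the Kimura two-parameter model, d = −½ ln(1 − 2P − Q) − ¼ ln(1 − 2Q).
1 − 2P − Q = 0.462605, giving −½ ln(0.462605) = 0.385441.
1 − 2Q = 0.900278, giving −¼ ln(0.900278) = 0.026263.
d = 0.385441 + 0.026263 = 0.411704.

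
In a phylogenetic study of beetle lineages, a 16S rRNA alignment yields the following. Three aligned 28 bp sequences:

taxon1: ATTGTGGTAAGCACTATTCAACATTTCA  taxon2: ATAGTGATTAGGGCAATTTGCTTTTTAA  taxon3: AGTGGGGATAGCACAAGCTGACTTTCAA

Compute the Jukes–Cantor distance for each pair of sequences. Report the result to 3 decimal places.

taxon1–taxon2: 12/28 sites differ → p ≈ 0.428571, d = −0.75 ln(1 − 0.571428) = 0.635472 ≈ 0.635.
taxon1–taxon3: 12/28 sites differ → p ≈ 0.428571, d = −0.75 ln(1 − 0.571428) = 0.635472 ≈ 0.635.
taxon2–taxon3: 12/28 sites differ → p ≈ 0.428571, d = −0.75 ln(1 − 0.571428) = 0.635472 ≈ 0.635.

d(taxon1,taxon2) = 0.635, d(taxon1,taxon3) = 0.635, d(taxon2,taxon3) = 0.635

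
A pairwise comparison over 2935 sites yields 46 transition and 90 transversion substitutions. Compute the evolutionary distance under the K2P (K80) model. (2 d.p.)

0.05

P = 46/2935 ≈ 0.015673 and Q = 90/2935 ≈ 0.030664.
Under the Kimura two-parameter model, d = −½ ln(1 − 2P − Q) − ¼ ln(1 − 2Q).
1 − 2P − Q = 0.93799, giving −½ ln(0.93799) = 0.032008.
1 − 2Q = 0.938672, giving −¼ ln(0.938672) = 0.015822.
d = 0.032008 + 0.015822 = 0.047830.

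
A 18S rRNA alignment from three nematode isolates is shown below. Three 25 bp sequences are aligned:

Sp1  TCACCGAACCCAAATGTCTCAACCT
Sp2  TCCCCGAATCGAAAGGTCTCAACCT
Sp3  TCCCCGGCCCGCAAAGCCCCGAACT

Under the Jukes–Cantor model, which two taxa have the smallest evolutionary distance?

Sp1 and Sp2

Sp1–Sp2: 4/25 differ, p = 0.160, d = 0.180.
Sp1–Sp3: 10/25 differ, p = 0.400, d = 0.572.
Sp2–Sp3: 9/25 differ, p = 0.360, d = 0.490.
The smallest distance is between Sp1 and Sp2.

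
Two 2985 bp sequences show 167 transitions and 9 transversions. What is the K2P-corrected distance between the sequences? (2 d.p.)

0.06

P = 167/2985 ≈ 0.055946 and Q = 9/2985 ≈ 0.003015.
Under the Kimura two-parameter model, d = −½ ln(1 − 2P − Q) − ¼ ln(1 − 2Q).
1 − 2P − Q = 0.885093, giving −½ ln(0.885093) = 0.061031.
1 − 2Q = 0.99397, giving −¼ ln(0.99397) = 0.001512.
d = 0.061031 + 0.001512 = 0.062543.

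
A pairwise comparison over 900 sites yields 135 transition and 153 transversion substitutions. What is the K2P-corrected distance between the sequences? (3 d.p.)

P = 135/900 = 0.15 and Q = 153/900 = 0.17.
Under the Kimura two-parameter model, d = −½ ln(1 − 2P − Q) − ¼ ln(1 − 2Q).
1 − 2P − Q = 0.53, giving −½ ln(0.53) = 0.317439.
1 − 2Q = 0.66, giving −¼ ln(0.66) = 0.103879.
d = 0.317439 + 0.103879 = 0.421318.

0.421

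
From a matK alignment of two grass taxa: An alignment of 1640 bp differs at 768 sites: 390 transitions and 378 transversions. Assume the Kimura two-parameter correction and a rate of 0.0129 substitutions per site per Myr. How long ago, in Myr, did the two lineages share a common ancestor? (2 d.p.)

29.72

P = 390/1640 ≈ 0.237805 and Q = 378/1640 ≈ 0.230488.
Under the Kimura two-parameter model, d = −½ ln(1 − 2P − Q) − ¼ ln(1 − 2Q).
1 − 2P − Q = 0.293902, giving −½ ln(0.293902) = 0.612254.
1 − 2Q = 0.539024, giving −¼ ln(0.539024) = 0.154499.
d = 0.612254 + 0.154499 = 0.766753.
Under a molecular clock d = 2μt, so t = d/(2μ) = 0.766753 / (2 × 0.0129) = 29.72 Myr.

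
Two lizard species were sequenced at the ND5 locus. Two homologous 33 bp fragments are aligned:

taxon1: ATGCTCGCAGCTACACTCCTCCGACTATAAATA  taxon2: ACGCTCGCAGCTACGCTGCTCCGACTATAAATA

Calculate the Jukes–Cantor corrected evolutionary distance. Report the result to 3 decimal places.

The sequences differ at 3 of 33 sites (2, 15, 18), so p = 3/33 ≈ 0.090909.
d = −(3/4) ln(1 − 4p/3) = −0.75 ln(1 − 0.121212) = −0.75 ln(0.878788)
  = −0.75 × (-0.129212) = 0.096909 substitutions/site.

0.097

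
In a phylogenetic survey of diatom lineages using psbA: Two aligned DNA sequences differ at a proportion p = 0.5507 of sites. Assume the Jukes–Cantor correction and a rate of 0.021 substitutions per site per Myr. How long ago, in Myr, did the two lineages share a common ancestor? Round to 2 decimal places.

23.67

d = −(3/4) ln(1 − 4p/3) = −0.75 ln(1 − 0.734267) = −0.75 ln(0.265733)
  = −0.75 × (-1.325263) = 0.993947 substitutions/site.
Under a molecular clock d = 2μt, so t = d/(2μ) = 0.993947 / (2 × 0.021) = 23.67 Myr.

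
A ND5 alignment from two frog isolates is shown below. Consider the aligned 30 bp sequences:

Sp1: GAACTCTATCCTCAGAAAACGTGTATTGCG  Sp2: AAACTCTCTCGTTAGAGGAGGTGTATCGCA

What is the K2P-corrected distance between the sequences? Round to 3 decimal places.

Of 30 sites, 6 differences are transitions and 3 are transversions, so P = 6/30 = 0.2 and Q = 3/30 = 0.1.
Under the Kimura two-parameter model, d = −½ ln(1 − 2P − Q) − ¼ ln(1 − 2Q).
1 − 2P − Q = 0.5, giving −½ ln(0.5) = 0.346574.
1 − 2Q = 0.8, giving −¼ ln(0.8) = 0.055786.
d = 0.346574 + 0.055786 = 0.402360.

0.402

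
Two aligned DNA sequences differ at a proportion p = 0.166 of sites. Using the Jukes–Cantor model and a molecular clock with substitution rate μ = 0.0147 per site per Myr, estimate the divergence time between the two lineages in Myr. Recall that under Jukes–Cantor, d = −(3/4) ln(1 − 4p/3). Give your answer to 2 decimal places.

6.38

d = −(3/4) ln(1 − 4p/3) = −0.75 ln(1 − 0.221333) = −0.75 ln(0.778667)
  = −0.75 × (-0.250172) = 0.187629 substitutions/site.
Under a molecular clock d = 2μt, so t = d/(2μ) = 0.187629 / (2 × 0.0147) = 6.38 Myr.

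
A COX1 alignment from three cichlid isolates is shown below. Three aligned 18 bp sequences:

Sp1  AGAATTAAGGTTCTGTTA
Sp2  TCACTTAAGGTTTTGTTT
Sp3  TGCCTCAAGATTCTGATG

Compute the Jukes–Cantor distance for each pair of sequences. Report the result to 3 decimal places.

d(Sp1,Sp2) = 0.347, d(Sp1,Sp3) = 0.548, d(Sp2,Sp3) = 0.548

Sp1–Sp2: 5/18 sites differ → p ≈ 0.277778, d = −0.75 ln(1 − 0.370371) = 0.346968 ≈ 0.347.
Sp1–Sp3: 7/18 sites differ → p ≈ 0.388889, d = −0.75 ln(1 − 0.518519) = 0.548166 ≈ 0.548.
Sp2–Sp3: 7/18 sites differ → p ≈ 0.388889, d = −0.75 ln(1 − 0.518519) = 0.548166 ≈ 0.548.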